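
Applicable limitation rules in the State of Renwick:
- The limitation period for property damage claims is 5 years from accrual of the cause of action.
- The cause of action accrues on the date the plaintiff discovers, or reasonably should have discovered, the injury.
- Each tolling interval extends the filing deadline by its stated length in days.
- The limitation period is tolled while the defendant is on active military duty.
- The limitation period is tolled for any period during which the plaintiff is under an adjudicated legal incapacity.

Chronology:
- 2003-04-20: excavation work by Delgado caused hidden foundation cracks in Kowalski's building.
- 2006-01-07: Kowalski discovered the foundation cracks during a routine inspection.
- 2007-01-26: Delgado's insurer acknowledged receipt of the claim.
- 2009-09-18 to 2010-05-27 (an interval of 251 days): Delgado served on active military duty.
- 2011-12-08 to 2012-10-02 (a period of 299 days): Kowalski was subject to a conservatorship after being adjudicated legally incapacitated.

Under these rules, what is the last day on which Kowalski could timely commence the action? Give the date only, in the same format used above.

2011-09-15

The claim did not accrue until Kowalski discovered the injury on 2006-01-07; the 2003-04-20 act date does not start the clock under the stated rule.
The untolled deadline — 5 years after 2006-01-07 — is 2011-01-07.
The period was tolled for 251 days by the defendant's active military service (2009-09-18 to 2010-05-27), pushing the deadline to 2011-09-15.
By the time the plaintiff's legal incapacity began on 2011-12-08, the limitation period had already expired on 2011-09-15; that interval cannot revive it.
None of the other events listed affects the running of the period under the stated rules.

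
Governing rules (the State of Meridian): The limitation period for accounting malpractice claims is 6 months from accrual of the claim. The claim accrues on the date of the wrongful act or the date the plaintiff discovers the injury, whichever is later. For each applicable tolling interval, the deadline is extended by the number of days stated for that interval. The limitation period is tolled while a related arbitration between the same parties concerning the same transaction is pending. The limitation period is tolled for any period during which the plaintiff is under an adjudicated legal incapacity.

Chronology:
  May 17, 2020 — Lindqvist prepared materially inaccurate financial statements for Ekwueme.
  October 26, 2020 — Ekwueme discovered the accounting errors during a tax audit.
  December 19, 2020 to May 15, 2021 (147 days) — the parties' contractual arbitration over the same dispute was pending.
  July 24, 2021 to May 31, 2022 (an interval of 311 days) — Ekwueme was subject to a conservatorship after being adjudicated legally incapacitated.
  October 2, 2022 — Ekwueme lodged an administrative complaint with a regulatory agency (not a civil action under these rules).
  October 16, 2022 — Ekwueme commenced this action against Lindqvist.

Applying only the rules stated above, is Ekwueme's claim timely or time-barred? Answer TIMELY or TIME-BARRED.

TIME-BARRED

The claim accrued on October 26, 2020 — the later of the May 17, 2020 act and the October 26, 2020 discovery.
6 months from October 26, 2020 is April 26, 2021.
The period was tolled for 147 days by the pending related arbitration (December 19, 2020 to May 15, 2021), pushing the deadline to September 20, 2021.
The period was tolled for 311 days by the plaintiff's legal incapacity (July 24, 2021 to May 31, 2022), pushing the deadline to July 28, 2022.
The other events in the timeline have no effect on the limitation period under the stated rules.
The October 16, 2022 filing falls after the July 28, 2022 deadline; the claim is time-barred.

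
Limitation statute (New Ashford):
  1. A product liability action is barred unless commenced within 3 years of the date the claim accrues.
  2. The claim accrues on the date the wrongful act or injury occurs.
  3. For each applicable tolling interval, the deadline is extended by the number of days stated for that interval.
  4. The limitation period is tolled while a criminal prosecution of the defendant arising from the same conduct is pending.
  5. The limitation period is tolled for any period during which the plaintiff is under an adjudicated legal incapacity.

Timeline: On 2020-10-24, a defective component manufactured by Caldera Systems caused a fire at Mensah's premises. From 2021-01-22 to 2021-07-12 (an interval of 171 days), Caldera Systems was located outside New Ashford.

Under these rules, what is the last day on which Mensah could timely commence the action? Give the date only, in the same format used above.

2023-10-24

The claim accrued on 2020-10-24, when the wrongful act occurred.
3 years from 2020-10-24 is 2023-10-24.
No stated provision tolls the period for the defendant's absence, so the interval from 2021-01-22 to 2021-07-12 has no effect on the deadline.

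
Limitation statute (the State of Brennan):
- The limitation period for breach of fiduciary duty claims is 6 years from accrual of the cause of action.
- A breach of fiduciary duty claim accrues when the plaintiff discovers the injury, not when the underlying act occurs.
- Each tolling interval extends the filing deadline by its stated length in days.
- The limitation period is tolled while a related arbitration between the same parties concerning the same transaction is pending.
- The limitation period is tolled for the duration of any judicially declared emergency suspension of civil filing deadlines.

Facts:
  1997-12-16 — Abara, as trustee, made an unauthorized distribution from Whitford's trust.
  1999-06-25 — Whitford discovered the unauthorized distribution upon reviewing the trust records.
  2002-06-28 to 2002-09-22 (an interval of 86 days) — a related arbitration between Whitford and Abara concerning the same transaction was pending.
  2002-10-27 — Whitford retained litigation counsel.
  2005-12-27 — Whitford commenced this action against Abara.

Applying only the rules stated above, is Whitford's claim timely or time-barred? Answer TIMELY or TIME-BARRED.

TIME-BARRED

Accrual is tied to discovery, so the period began on 1999-06-25 rather than on 1997-12-16 when the act occurred.
6 years from 1999-06-25 is 2005-06-25.
The period was tolled for 86 days by the pending related arbitration (2002-06-28 to 2002-09-22), pushing the deadline to 2005-09-19.
None of the other events listed affects the running of the period under the stated rules.
The 2005-12-27 filing falls after the 2005-09-19 deadline; the claim is time-barred.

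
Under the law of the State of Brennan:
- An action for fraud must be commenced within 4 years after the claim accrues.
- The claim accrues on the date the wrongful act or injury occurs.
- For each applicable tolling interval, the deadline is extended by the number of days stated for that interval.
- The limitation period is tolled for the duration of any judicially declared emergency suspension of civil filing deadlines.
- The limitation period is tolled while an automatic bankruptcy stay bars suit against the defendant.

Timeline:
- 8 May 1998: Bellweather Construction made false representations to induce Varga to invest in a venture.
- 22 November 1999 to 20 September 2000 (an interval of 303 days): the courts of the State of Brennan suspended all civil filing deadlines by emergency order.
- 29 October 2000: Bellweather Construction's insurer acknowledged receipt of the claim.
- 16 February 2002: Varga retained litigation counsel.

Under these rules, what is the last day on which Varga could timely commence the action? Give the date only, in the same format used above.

The limitation period began to run on 8 May 1998.
Adding the 4 years base period to 8 May 1998 gives a deadline of 8 May 2002, before any tolling.
The period was tolled for 303 days by the emergency suspension of filing deadlines (22 November 1999 to 20 September 2000), pushing the deadline to 7 March 2003.
Nothing else in the chronology tolls or restarts the period.

7 March 2003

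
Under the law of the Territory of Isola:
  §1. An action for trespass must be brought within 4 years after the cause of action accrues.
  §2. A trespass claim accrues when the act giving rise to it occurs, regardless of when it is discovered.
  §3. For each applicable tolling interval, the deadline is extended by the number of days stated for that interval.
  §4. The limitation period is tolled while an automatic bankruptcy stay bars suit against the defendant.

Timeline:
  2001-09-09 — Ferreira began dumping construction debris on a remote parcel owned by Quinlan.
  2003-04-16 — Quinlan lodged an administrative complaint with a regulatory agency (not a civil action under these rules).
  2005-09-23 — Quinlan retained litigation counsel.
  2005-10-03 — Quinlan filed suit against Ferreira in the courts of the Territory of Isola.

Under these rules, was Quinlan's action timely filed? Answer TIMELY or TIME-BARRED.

The claim accrued on 2001-09-09, when the wrongful act occurred.
The untolled deadline — 4 years after 2001-09-09 — is 2005-09-09.
The other events in the timeline have no effect on the limitation period under the stated rules.
The 2005-10-03 filing falls after the 2005-09-09 deadline; the claim is time-barred.

TIME-BARRED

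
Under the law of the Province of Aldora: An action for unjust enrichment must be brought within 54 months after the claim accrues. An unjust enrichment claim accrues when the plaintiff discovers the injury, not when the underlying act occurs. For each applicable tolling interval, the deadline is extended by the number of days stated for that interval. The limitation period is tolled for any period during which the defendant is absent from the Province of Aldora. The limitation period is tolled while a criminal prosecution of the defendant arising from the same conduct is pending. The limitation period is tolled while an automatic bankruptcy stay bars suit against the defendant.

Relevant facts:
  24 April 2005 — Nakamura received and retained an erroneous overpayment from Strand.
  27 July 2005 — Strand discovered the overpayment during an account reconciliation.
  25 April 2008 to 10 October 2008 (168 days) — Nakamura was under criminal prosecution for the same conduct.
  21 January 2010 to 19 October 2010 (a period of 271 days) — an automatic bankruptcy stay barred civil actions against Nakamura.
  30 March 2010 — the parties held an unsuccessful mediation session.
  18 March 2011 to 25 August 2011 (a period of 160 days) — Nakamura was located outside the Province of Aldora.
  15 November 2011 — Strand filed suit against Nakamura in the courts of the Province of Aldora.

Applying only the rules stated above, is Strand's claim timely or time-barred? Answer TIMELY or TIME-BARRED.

Under the discovery rule, the claim accrued on 27 July 2005, when Strand discovered the injury — not on the 24 April 2005 date of the underlying act.
54 months from 27 July 2005 is 27 January 2010.
Because the pending criminal prosecution ran from 25 April 2008 to 10 October 2008, the deadline is extended by 168 days to 14 July 2010.
The automatic bankruptcy stay from 21 January 2010 to 19 October 2010 tolled the period for 271 days, extending the deadline to 11 April 2011.
The defendant's absence from the jurisdiction from 18 March 2011 to 25 August 2011 tolled the period for 160 days, extending the deadline to 18 September 2011.
Nothing else in the chronology tolls or restarts the period.
The 15 November 2011 filing falls after the 18 September 2011 deadline; the claim is time-barred.

TIME-BARRED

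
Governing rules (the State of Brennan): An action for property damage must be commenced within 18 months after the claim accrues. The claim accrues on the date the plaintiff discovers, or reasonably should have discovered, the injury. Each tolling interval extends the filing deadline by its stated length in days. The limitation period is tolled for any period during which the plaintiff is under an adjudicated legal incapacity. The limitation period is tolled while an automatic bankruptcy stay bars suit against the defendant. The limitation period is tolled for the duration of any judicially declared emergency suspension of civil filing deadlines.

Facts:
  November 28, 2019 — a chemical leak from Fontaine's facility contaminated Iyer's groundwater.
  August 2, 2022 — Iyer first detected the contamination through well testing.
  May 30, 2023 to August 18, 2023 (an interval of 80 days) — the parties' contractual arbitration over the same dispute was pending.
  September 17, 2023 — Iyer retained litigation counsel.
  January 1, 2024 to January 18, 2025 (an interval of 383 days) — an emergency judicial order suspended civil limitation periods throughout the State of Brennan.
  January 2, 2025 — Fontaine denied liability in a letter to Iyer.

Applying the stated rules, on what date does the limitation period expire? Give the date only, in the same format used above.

February 19, 2025

Accrual is tied to discovery, so the period began on August 2, 2022 rather than on November 28, 2019 when the act occurred.
18 months from August 2, 2022 is February 2, 2024.
The period was tolled for 383 days by the emergency suspension of filing deadlines (January 1, 2024 to January 18, 2025), pushing the deadline to February 19, 2025.
No stated provision tolls the period for a pending arbitration, so the interval from May 30, 2023 to August 18, 2023 has no effect on the deadline.
Nothing else in the chronology tolls or restarts the period.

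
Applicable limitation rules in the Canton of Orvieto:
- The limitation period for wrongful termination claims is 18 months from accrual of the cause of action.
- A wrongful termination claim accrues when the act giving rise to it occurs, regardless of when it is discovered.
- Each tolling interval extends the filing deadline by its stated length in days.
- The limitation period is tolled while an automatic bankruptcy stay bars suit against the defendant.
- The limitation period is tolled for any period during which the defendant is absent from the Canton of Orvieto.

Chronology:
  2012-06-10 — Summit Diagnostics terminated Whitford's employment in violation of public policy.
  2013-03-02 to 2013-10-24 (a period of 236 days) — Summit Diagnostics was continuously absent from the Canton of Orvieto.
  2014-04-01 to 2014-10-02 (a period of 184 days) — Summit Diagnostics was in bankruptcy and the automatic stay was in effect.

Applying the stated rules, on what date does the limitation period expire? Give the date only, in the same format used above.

The limitation period began to run on 2012-06-10.
18 months from 2012-06-10 is 2013-12-10.
The defendant's absence from the jurisdiction from 2013-03-02 to 2013-10-24 tolled the period for 236 days, extending the deadline to 2014-08-03.
The automatic bankruptcy stay from 2014-04-01 to 2014-10-02 tolled the period for 184 days, extending the deadline to 2015-02-03.

2015-02-03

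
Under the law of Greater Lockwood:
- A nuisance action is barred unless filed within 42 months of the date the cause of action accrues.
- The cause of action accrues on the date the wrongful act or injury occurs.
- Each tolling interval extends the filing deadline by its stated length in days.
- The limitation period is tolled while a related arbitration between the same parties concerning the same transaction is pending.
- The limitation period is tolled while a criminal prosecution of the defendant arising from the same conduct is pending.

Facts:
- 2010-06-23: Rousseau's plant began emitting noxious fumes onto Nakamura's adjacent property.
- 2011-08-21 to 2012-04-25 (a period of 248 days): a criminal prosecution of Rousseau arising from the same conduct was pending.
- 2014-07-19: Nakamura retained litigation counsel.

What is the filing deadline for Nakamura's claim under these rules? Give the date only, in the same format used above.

2014-08-28

The limitation period began to run on 2010-06-23.
Adding the 42 months base period to 2010-06-23 gives a deadline of 2013-12-23, before any tolling.
The period was tolled for 248 days by the pending criminal prosecution (2011-08-21 to 2012-04-25), pushing the deadline to 2014-08-28.
The other events in the timeline have no effect on the limitation period under the stated rules.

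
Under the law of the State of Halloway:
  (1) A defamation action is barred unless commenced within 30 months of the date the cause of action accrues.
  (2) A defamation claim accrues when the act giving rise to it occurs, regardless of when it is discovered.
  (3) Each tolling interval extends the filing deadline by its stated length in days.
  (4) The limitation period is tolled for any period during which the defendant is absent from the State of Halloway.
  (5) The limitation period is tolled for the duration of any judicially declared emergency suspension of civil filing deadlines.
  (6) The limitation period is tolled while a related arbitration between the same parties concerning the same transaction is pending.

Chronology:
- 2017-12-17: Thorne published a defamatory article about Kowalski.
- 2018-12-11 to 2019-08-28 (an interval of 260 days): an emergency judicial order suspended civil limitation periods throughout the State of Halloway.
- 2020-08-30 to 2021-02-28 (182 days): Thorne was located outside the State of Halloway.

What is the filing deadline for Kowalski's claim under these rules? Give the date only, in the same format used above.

2021-09-02

The limitation period began to run on 2017-12-17.
The untolled deadline — 30 months after 2017-12-17 — is 2020-06-17.
Because the emergency suspension of filing deadlines ran from 2018-12-11 to 2019-08-28, the deadline is extended by 260 days to 2021-03-04.
The period was tolled for 182 days by the defendant's absence from the jurisdiction (2020-08-30 to 2021-02-28), pushing the deadline to 2021-09-02.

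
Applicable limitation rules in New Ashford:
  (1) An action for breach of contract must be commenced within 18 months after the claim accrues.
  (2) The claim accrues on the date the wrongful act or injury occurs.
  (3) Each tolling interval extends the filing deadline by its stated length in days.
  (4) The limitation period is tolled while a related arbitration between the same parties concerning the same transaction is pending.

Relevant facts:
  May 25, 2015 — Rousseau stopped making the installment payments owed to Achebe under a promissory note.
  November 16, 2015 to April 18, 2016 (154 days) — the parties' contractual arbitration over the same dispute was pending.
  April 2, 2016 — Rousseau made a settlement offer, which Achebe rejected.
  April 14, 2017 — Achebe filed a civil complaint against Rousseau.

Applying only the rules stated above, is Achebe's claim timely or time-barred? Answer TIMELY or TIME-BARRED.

The limitation period began to run on May 25, 2015.
The untolled deadline — 18 months after May 25, 2015 — is November 25, 2016.
The period was tolled for 154 days by the pending related arbitration (November 16, 2015 to April 18, 2016), pushing the deadline to April 28, 2017.
The other events in the timeline have no effect on the limitation period under the stated rules.
Achebe filed on April 14, 2017, before the April 28, 2017 deadline, so the action is timely.

TIMELY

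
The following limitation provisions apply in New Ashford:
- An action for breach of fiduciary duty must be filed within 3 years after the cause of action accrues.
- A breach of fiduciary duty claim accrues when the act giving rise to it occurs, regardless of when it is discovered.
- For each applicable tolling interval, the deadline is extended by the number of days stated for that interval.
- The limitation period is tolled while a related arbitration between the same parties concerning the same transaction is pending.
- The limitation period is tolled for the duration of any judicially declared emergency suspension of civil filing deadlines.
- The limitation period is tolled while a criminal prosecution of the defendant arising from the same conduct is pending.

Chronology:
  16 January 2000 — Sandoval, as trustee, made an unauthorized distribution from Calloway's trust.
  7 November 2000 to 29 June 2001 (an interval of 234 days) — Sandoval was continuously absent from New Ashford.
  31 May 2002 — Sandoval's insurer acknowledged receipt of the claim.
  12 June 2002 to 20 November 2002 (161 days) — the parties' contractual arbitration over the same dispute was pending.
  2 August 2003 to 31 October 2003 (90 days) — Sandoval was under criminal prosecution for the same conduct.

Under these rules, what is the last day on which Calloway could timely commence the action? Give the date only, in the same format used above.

26 June 2003

The claim accrued on 16 January 2000, when the wrongful act occurred.
The untolled deadline — 3 years after 16 January 2000 — is 16 January 2003.
The pending related arbitration from 12 June 2002 to 20 November 2002 tolled the period for 161 days, extending the deadline to 26 June 2003.
By the time the pending criminal prosecution began on 2 August 2003, the limitation period had already expired on 26 June 2003; that interval cannot revive it.
No stated provision tolls the period for the defendant's absence, so the interval from 7 November 2000 to 29 June 2001 has no effect on the deadline.
Nothing else in the chronology tolls or restarts the period.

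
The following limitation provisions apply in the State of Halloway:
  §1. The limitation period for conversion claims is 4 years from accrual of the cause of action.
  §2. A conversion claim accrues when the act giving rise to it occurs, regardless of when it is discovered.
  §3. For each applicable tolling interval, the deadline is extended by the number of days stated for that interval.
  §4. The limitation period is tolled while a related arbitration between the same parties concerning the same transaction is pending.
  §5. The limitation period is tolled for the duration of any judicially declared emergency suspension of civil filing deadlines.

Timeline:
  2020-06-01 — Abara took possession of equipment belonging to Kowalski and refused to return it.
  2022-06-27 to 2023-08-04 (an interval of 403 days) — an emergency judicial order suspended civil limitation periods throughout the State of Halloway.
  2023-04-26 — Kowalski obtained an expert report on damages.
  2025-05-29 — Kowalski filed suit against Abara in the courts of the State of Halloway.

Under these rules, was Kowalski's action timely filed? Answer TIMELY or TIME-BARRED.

The cause of action accrued on 2020-06-01, the date of the act.
The untolled deadline — 4 years after 2020-06-01 — is 2024-06-01.
The emergency suspension of filing deadlines from 2022-06-27 to 2023-08-04 tolled the period for 403 days, extending the deadline to 2025-07-09.
None of the other events listed affects the running of the period under the stated rules.
Filing on 2025-05-29 beat the 2025-07-09 deadline — the action is timely.

TIMELY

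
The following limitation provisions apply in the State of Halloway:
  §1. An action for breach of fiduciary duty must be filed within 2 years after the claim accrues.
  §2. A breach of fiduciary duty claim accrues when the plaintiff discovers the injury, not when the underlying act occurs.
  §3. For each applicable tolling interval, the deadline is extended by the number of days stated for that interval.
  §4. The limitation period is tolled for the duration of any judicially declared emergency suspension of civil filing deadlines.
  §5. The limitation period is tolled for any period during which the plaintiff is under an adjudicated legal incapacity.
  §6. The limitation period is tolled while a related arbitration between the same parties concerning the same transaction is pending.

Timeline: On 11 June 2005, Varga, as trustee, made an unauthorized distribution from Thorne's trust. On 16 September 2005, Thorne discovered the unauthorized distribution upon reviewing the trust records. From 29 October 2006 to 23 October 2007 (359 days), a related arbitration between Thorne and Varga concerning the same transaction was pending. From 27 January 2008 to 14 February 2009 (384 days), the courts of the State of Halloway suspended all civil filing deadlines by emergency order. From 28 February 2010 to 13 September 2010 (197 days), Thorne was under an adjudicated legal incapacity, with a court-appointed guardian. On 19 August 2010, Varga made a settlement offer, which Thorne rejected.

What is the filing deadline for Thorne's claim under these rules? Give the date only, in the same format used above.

28 September 2009

Accrual is tied to discovery, so the period began on 16 September 2005 rather than on 11 June 2005 when the act occurred.
Adding the 2 years base period to 16 September 2005 gives a deadline of 16 September 2007, before any tolling.
The pending related arbitration from 29 October 2006 to 23 October 2007 tolled the period for 359 days, extending the deadline to 9 September 2008.
The period was tolled for 384 days by the emergency suspension of filing deadlines (27 January 2008 to 14 February 2009), pushing the deadline to 28 September 2009.
The plaintiff's legal incapacity starting 28 February 2010 came too late — the period had run on 28 September 2009 — and so does not extend the deadline.
Nothing else in the chronology tolls or restarts the period.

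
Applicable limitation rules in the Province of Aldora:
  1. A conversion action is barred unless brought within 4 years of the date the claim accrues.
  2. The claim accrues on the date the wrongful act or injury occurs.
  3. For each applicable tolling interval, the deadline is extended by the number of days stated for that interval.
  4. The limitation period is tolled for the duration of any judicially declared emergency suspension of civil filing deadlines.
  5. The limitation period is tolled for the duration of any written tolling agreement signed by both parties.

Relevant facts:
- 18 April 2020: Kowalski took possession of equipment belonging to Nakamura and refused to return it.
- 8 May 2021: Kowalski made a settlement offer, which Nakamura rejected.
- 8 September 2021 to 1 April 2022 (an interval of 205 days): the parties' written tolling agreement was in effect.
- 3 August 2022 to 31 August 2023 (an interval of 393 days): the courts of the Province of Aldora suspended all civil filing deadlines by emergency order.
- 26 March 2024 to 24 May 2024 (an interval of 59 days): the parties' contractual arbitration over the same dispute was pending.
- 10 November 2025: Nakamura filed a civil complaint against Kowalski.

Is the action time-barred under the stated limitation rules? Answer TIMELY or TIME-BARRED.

TIMELY

The claim accrued on 18 April 2020, the date of the act.
The untolled deadline — 4 years after 18 April 2020 — is 18 April 2024.
The written tolling agreement from 8 September 2021 to 1 April 2022 tolled the period for 205 days, extending the deadline to 9 November 2024.
Because the emergency suspension of filing deadlines ran from 3 August 2022 to 31 August 2023, the deadline is extended by 393 days to 7 December 2025.
Although a pending arbitration ran from 26 March 2024 to 24 May 2024, the stated rules do not make that a tolling event, so it is disregarded.
None of the other events listed affects the running of the period under the stated rules.
Nakamura filed on 10 November 2025, before the 7 December 2025 deadline, so the action is timely.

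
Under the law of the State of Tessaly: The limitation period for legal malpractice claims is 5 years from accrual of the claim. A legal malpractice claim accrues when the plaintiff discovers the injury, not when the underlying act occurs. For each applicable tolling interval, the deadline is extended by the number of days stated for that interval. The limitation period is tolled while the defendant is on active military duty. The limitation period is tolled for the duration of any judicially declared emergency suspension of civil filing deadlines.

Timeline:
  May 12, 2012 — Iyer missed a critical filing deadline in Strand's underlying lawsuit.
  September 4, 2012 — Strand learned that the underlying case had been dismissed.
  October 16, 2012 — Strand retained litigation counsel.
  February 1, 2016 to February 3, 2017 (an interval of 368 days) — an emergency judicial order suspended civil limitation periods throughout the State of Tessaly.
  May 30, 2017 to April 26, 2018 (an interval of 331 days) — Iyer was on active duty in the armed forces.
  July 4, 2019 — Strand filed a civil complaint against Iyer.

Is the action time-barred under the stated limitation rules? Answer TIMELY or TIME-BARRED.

Under the discovery rule, the claim accrued on September 4, 2012, when Strand discovered the injury — not on the May 12, 2012 date of the underlying act.
The untolled deadline — 5 years after September 4, 2012 — is September 4, 2017.
Because the emergency suspension of filing deadlines ran from February 1, 2016 to February 3, 2017, the deadline is extended by 368 days to September 7, 2018.
The period was tolled for 331 days by the defendant's active military service (May 30, 2017 to April 26, 2018), pushing the deadline to August 4, 2019.
The other events in the timeline have no effect on the limitation period under the stated rules.
Strand filed on July 4, 2019, before the August 4, 2019 deadline, so the action is timely.

TIMELY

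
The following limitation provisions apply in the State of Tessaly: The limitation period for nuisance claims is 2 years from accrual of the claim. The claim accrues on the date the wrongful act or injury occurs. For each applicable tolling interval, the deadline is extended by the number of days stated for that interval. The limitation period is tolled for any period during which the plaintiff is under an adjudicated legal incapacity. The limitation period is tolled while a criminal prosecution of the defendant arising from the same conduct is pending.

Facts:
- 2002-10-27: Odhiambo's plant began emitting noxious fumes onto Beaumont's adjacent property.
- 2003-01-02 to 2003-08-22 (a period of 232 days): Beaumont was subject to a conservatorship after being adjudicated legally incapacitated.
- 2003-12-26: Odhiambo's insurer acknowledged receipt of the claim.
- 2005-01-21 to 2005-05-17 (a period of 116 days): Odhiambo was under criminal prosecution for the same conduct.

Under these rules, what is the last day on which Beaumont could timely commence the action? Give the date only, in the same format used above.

The claim accrued on 2002-10-27, when the wrongful act occurred.
Adding the 2 years base period to 2002-10-27 gives a deadline of 2004-10-27, before any tolling.
The plaintiff's legal incapacity from 2003-01-02 to 2003-08-22 tolled the period for 232 days, extending the deadline to 2005-06-16.
The pending criminal prosecution from 2005-01-21 to 2005-05-17 tolled the period for 116 days, extending the deadline to 2005-10-10.
None of the other events listed affects the running of the period under the stated rules.

2005-10-10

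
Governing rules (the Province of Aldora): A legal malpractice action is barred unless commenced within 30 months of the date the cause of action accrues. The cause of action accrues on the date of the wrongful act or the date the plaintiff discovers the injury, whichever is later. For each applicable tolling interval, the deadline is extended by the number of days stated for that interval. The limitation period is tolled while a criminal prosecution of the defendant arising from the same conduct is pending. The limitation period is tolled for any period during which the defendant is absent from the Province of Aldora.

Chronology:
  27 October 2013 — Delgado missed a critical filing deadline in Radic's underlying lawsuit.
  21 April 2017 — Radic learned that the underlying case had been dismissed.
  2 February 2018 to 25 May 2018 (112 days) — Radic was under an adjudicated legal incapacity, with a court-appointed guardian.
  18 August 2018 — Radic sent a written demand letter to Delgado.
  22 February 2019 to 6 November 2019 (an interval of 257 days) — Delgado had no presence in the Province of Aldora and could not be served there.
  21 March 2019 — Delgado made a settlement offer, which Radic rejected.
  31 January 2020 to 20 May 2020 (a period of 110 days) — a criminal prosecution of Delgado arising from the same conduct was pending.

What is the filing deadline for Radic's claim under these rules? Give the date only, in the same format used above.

Taking the later of the act (27 October 2013) and discovery (21 April 2017), the claim accrued on 21 April 2017.
Adding the 30 months base period to 21 April 2017 gives a deadline of 21 October 2019, before any tolling.
The defendant's absence from the jurisdiction from 22 February 2019 to 6 November 2019 tolled the period for 257 days, extending the deadline to 4 July 2020.
The period was tolled for 110 days by the pending criminal prosecution (31 January 2020 to 20 May 2020), pushing the deadline to 22 October 2020.
The plaintiff's legal incapacity from 2 February 2018 to 25 May 2018 does not toll the period, because no stated rule makes the plaintiff's incapacity a tolling event.
None of the other events listed affects the running of the period under the stated rules.

22 October 2020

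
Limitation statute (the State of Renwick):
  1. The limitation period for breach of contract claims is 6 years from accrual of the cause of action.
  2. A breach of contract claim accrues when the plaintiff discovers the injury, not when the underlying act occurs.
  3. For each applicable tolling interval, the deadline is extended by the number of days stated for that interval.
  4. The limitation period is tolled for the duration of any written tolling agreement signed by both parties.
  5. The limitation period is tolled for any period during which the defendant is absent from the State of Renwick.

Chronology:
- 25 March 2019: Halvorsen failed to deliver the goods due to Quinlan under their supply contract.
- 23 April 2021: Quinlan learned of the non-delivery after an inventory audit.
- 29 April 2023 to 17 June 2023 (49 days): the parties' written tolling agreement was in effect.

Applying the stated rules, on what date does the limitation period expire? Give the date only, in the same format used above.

11 June 2027

The claim did not accrue until Quinlan discovered the injury on 23 April 2021; the 25 March 2019 act date does not start the clock under the stated rule.
The untolled deadline — 6 years after 23 April 2021 — is 23 April 2027.
Because the written tolling agreement ran from 29 April 2023 to 17 June 2023, the deadline is extended by 49 days to 11 June 2027.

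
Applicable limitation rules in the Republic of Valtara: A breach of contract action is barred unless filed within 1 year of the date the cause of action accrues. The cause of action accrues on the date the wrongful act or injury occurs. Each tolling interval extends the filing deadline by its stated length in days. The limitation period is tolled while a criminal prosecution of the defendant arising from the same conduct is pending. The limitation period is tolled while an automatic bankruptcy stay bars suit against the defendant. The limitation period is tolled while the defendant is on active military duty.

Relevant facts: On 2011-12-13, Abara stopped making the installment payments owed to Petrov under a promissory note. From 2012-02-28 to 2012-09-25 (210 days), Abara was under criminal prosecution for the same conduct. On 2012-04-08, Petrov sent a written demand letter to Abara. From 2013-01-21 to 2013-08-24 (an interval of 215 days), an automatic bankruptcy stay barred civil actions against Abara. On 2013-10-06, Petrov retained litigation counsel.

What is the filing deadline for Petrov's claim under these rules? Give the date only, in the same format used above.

The cause of action accrued on 2011-12-13, the date of the act.
1 year from 2011-12-13 is 2012-12-13.
Because the pending criminal prosecution ran from 2012-02-28 to 2012-09-25, the deadline is extended by 210 days to 2013-07-11.
The automatic bankruptcy stay from 2013-01-21 to 2013-08-24 tolled the period for 215 days, extending the deadline to 2014-02-11.
The other events in the timeline have no effect on the limitation period under the stated rules.

2014-02-11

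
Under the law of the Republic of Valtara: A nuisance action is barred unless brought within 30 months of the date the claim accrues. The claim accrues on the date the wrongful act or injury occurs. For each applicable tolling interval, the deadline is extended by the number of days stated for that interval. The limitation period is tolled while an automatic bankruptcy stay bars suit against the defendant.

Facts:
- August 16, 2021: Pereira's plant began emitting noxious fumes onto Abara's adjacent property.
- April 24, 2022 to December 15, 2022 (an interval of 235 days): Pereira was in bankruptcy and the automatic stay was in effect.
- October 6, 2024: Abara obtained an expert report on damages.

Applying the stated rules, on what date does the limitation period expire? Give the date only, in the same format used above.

The claim accrued on August 16, 2021, when the wrongful act occurred.
30 months from August 16, 2021 is February 16, 2024.
Because the automatic bankruptcy stay ran from April 24, 2022 to December 15, 2022, the deadline is extended by 235 days to October 8, 2024.
None of the other events listed affects the running of the period under the stated rules.

October 8, 2024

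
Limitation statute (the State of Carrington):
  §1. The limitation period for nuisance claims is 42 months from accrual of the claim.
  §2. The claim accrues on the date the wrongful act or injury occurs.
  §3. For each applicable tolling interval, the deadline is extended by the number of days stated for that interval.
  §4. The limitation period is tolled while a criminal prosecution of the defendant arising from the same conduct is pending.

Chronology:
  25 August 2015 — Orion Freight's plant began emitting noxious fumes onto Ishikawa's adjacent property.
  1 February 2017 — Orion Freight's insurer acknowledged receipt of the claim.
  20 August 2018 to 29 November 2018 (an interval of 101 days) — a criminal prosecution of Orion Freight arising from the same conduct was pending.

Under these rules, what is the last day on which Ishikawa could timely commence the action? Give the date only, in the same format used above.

The limitation period began to run on 25 August 2015.
The untolled deadline — 42 months after 25 August 2015 — is 25 February 2019.
The period was tolled for 101 days by the pending criminal prosecution (20 August 2018 to 29 November 2018), pushing the deadline to 6 June 2019.
None of the other events listed affects the running of the period under the stated rules.

6 June 2019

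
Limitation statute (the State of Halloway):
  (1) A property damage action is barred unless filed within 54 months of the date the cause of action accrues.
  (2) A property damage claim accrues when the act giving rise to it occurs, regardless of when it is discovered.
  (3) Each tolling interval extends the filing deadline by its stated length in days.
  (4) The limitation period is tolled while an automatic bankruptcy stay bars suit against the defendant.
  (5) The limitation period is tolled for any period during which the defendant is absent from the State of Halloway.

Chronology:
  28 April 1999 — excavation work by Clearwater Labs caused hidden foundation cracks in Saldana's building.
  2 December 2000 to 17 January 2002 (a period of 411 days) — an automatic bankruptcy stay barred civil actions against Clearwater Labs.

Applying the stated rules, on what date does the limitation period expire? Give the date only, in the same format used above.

12 December 2004

The limitation period began to run on 28 April 1999.
54 months from 28 April 1999 is 28 October 2003.
Because the automatic bankruptcy stay ran from 2 December 2000 to 17 January 2002, the deadline is extended by 411 days to 12 December 2004.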